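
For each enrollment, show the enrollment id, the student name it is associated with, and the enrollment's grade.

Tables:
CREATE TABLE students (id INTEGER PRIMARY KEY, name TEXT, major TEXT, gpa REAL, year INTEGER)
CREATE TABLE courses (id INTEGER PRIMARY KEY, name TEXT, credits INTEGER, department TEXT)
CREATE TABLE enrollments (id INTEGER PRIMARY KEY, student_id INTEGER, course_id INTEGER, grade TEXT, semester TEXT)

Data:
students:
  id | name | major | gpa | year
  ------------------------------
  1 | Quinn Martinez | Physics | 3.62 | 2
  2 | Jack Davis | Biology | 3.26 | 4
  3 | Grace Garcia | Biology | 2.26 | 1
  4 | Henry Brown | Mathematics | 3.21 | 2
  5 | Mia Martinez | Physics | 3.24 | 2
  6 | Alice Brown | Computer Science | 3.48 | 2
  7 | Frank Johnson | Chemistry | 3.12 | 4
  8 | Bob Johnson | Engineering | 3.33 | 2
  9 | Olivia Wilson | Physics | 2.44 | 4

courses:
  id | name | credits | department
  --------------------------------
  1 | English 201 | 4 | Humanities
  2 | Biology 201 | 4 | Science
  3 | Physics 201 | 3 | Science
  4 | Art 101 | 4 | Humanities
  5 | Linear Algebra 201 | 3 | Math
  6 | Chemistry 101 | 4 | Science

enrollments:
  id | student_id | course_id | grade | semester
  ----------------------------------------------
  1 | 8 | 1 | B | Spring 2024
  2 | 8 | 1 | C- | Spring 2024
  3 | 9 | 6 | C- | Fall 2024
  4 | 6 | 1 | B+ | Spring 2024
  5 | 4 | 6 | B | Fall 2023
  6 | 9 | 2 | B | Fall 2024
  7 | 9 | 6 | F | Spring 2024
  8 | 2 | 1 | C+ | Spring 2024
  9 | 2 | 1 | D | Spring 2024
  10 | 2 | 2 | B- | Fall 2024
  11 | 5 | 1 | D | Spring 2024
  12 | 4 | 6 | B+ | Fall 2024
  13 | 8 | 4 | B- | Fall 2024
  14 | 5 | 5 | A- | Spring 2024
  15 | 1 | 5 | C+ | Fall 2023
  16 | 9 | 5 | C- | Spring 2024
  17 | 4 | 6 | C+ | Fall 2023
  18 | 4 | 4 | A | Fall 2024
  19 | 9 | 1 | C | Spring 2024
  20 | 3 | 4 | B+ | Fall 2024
SELECT c.id, p.name AS student, c.grade FROM enrollments c JOIN students p ON c.student_id = p.id

Execution result:
id | student | grade
1 | Bob Johnson | B
2 | Bob Johnson | C-
3 | Olivia Wilson | C-
4 | Alice Brown | B+
5 | Henry Brown | B
6 | Olivia Wilson | B
7 | Olivia Wilson | F
8 | Jack Davis | C+
9 | Jack Davis | D
10 | Jack Davis | B-
11 | Mia Martinez | D
12 | Henry Brown | B+
13 | Bob Johnson | B-
14 | Mia Martinez | A-
15 | Quinn Martinez | C+
16 | Olivia Wilson | C-
17 | Henry Brown | C+
18 | Henry Brown | A
19 | Olivia Wilson | C
20 | Grace Garcia | B+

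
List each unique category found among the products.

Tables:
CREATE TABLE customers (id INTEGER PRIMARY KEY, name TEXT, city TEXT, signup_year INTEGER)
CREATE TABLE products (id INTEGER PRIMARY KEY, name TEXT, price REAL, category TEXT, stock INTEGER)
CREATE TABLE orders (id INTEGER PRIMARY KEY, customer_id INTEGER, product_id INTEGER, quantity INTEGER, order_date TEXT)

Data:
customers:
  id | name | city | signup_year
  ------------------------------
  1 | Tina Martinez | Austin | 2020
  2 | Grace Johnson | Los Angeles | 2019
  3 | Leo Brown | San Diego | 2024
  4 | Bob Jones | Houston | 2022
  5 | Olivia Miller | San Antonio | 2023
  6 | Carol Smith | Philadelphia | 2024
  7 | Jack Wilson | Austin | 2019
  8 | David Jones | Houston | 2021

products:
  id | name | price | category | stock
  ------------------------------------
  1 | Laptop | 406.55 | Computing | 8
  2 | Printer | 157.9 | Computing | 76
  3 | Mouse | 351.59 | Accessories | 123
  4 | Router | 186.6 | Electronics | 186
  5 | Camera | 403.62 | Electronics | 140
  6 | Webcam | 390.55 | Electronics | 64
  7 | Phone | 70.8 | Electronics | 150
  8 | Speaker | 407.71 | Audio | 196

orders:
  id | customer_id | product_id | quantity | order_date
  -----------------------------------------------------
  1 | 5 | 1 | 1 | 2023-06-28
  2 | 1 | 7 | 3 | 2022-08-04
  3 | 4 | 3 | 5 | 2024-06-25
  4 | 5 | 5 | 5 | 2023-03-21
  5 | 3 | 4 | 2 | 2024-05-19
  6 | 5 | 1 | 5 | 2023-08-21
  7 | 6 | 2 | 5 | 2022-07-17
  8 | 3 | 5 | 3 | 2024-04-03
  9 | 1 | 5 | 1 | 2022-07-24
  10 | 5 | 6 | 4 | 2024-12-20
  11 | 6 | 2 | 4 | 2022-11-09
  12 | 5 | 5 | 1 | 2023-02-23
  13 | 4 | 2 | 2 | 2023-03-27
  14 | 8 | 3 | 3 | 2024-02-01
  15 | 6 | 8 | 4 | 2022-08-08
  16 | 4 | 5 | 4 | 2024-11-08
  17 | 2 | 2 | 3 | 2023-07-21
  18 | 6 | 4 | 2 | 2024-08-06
SELECT DISTINCT category FROM products

Execution result:
category
Computing
Accessories
Electronics
Audio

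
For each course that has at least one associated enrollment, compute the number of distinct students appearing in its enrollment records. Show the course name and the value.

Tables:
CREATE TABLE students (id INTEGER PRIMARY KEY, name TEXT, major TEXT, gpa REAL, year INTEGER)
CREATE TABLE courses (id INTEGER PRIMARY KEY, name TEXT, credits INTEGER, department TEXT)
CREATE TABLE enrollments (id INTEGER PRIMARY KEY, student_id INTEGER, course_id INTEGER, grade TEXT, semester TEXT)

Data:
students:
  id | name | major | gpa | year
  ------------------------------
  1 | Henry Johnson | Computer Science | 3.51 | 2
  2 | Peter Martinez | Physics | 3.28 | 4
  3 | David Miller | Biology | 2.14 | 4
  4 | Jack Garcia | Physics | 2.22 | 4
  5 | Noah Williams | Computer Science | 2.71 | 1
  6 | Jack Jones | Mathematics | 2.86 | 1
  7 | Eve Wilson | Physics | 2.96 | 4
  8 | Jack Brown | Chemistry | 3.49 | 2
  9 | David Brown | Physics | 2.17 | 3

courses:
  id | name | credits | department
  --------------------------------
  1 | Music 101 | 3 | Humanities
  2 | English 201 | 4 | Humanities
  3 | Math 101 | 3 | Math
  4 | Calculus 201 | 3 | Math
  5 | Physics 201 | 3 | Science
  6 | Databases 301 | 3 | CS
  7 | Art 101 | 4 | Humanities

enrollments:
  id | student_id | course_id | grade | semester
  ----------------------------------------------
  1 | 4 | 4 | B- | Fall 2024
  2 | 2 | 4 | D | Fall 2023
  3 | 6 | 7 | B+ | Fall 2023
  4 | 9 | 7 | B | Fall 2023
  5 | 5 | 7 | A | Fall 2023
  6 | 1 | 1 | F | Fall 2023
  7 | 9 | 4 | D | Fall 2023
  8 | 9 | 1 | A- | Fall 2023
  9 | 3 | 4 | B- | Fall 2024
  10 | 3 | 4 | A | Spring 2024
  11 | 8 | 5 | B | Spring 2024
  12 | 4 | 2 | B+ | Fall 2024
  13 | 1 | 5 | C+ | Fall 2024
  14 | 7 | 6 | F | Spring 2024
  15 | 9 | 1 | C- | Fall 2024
SELECT p.name, COUNT(DISTINCT c.student_id) AS distinct_student_count FROM enrollments c JOIN courses p ON c.course_id = p.id GROUP BY p.id, p.name

Execution result:
name | distinct_student_count
Music 101 | 2
English 201 | 1
Calculus 201 | 4
Physics 201 | 2
Databases 301 | 1
Art 101 | 3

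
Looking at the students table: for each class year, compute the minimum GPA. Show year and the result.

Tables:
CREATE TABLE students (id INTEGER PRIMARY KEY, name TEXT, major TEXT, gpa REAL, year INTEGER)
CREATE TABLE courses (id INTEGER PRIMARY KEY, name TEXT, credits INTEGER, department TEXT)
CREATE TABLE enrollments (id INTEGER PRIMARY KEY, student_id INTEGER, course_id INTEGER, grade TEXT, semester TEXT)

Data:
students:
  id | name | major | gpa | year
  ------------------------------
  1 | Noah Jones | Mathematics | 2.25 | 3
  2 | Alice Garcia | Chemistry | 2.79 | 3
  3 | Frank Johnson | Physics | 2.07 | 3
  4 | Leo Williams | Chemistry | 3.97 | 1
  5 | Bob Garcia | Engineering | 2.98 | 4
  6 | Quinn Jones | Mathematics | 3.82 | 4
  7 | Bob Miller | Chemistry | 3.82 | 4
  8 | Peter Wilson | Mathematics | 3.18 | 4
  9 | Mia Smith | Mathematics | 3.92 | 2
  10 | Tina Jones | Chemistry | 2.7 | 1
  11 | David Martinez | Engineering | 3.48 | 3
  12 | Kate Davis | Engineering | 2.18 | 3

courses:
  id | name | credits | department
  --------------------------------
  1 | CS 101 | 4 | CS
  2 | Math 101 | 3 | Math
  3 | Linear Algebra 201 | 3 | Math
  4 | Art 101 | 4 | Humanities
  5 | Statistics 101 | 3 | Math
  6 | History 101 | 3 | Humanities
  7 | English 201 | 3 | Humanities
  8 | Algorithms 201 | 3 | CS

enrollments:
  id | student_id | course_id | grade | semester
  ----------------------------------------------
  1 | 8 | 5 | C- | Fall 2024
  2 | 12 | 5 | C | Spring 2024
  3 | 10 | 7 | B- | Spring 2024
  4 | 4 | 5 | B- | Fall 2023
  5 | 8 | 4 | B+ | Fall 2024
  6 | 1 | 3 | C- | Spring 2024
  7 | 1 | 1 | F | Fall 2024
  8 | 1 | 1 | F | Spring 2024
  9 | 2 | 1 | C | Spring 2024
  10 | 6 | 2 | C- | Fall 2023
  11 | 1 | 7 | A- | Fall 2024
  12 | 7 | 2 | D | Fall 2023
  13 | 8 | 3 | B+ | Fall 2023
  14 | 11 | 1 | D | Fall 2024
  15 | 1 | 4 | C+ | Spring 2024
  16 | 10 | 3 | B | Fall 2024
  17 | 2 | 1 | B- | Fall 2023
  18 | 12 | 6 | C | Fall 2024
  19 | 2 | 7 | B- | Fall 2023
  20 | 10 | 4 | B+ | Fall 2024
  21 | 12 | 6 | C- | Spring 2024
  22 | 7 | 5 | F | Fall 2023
SELECT year, MIN(gpa) AS min_gpa FROM students GROUP BY year

Execution result:
year | min_gpa
1 | 2.70
2 | 3.92
3 | 2.07
4 | 2.98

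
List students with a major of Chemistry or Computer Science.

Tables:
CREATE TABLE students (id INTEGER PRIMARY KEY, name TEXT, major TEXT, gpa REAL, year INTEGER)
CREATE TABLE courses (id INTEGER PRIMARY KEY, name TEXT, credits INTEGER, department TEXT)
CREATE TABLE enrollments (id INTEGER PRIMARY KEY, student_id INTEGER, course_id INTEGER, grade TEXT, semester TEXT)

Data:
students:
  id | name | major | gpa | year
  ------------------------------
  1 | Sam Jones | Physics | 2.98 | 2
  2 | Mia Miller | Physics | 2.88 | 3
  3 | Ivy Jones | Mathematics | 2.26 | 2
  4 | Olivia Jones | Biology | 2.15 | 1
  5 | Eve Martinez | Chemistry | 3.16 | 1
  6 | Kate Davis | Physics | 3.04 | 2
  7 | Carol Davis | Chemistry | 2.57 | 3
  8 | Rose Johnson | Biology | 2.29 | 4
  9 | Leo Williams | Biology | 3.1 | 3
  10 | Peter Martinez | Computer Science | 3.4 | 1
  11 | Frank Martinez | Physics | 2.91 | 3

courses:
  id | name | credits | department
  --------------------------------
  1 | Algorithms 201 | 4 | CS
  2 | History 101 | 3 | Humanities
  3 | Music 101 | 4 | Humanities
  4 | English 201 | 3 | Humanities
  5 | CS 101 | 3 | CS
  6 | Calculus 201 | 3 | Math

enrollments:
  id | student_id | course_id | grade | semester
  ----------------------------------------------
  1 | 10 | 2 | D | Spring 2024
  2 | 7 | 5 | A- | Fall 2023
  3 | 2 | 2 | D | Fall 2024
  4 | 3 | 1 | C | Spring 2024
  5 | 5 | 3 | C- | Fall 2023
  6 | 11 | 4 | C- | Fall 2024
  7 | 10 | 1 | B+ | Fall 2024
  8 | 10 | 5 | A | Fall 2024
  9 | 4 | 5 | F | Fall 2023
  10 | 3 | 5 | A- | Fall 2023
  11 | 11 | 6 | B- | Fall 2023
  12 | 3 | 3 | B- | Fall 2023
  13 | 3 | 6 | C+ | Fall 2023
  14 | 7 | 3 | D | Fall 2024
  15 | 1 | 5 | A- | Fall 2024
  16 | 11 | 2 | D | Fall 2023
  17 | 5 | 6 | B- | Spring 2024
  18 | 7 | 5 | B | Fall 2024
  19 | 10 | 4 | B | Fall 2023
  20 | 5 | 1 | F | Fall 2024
SELECT name, major FROM students WHERE major IN ('Chemistry', 'Computer Science')

Execution result:
name | major
Eve Martinez | Chemistry
Carol Davis | Chemistry
Peter Martinez | Computer Science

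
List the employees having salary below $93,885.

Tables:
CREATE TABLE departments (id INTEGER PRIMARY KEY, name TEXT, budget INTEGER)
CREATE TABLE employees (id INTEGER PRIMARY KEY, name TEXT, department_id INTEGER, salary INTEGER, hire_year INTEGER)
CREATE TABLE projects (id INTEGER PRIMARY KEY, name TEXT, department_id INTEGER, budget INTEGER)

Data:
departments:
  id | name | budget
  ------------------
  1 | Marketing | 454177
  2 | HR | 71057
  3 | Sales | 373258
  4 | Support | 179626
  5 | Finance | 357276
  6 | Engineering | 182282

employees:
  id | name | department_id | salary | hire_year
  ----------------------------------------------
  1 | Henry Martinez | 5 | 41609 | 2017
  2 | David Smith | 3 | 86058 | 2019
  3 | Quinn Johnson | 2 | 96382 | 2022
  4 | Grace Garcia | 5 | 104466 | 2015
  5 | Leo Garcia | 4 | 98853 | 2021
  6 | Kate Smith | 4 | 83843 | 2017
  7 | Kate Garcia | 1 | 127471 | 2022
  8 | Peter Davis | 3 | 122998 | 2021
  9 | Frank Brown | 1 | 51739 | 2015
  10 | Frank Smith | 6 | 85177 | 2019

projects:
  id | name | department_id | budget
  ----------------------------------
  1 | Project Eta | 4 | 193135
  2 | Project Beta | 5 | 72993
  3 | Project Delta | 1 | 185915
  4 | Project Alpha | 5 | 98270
SELECT name, salary FROM employees WHERE salary < 93885

Execution result:
name | salary
Henry Martinez | 41609
David Smith | 86058
Kate Smith | 83843
Frank Brown | 51739
Frank Smith | 85177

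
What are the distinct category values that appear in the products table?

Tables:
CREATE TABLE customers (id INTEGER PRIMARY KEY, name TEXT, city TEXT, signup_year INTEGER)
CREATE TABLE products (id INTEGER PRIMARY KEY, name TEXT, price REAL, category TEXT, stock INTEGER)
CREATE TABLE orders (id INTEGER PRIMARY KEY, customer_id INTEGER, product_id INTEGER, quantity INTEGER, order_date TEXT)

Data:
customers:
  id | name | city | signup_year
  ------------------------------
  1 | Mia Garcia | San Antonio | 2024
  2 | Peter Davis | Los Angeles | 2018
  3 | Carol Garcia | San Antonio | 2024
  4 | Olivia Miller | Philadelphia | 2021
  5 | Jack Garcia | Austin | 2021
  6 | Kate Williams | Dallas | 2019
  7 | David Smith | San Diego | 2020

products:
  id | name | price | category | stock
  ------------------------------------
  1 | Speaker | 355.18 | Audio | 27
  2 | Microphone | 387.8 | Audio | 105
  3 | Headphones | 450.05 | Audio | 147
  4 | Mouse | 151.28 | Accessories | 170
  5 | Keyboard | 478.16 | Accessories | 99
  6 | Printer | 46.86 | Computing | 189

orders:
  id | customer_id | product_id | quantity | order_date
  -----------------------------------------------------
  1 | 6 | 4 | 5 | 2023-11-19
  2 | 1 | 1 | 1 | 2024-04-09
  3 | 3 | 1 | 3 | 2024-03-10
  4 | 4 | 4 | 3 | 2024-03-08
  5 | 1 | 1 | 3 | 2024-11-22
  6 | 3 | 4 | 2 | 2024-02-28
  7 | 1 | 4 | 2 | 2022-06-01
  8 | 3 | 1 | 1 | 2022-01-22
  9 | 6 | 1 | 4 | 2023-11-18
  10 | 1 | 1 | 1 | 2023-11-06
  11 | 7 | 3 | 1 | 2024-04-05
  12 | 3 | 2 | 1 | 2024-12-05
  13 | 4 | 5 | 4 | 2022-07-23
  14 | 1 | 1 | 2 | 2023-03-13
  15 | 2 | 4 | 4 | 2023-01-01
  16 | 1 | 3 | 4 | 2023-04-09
SELECT DISTINCT category FROM products

Execution result:
category
Audio
Accessories
Computing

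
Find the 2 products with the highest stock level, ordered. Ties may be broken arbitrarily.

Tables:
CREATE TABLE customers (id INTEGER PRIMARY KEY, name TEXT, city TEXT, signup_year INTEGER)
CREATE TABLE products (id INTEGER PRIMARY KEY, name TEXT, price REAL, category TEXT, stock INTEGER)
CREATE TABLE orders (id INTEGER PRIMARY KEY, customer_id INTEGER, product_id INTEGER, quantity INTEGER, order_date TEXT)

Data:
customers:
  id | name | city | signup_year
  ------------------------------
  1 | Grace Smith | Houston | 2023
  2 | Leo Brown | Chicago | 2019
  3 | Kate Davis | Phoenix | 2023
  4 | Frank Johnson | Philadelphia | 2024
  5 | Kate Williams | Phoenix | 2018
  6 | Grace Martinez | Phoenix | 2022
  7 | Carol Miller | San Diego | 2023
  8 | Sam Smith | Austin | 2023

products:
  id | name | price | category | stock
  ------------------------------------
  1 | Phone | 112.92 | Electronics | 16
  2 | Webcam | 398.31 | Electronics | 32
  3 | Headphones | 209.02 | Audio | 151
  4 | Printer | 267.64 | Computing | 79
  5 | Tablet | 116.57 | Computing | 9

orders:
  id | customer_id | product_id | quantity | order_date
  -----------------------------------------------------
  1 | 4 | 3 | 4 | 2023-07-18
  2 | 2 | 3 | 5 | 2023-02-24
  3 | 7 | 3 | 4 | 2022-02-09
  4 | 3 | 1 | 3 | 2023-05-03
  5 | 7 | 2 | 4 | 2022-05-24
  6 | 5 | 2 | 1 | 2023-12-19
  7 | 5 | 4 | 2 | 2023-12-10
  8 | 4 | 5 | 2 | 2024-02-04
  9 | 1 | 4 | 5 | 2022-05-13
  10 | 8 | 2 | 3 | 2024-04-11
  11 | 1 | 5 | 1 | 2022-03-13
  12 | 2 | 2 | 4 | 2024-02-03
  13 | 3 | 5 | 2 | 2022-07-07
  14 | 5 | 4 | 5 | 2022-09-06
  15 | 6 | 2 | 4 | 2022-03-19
SELECT name, stock FROM products ORDER BY stock DESC LIMIT 2

Execution result:
name | stock
Headphones | 151
Printer | 79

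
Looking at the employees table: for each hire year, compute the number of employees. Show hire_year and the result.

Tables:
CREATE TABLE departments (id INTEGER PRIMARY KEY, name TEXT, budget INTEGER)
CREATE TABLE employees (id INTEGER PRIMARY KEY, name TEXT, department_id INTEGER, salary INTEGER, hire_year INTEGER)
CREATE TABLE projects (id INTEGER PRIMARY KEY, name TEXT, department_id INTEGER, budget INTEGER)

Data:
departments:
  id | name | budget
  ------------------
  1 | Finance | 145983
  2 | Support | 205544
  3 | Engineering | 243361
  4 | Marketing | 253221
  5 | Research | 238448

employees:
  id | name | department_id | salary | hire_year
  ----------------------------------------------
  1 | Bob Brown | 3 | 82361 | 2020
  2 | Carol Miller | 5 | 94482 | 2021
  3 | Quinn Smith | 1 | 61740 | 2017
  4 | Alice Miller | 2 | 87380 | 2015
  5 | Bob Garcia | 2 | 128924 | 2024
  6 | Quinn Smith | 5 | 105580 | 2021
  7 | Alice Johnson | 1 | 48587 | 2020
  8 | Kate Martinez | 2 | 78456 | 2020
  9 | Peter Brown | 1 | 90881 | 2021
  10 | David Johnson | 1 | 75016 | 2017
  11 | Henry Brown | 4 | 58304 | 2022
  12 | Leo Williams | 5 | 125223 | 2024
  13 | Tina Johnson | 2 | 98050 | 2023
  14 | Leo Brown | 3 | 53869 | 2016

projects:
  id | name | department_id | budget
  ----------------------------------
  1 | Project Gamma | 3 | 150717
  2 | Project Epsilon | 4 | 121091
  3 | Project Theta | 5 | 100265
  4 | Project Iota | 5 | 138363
SELECT hire_year, COUNT(*) AS n FROM employees GROUP BY hire_year

Execution result:
hire_year | n
2015 | 1
2016 | 1
2017 | 2
2020 | 3
2021 | 3
2022 | 1
2023 | 1
2024 | 2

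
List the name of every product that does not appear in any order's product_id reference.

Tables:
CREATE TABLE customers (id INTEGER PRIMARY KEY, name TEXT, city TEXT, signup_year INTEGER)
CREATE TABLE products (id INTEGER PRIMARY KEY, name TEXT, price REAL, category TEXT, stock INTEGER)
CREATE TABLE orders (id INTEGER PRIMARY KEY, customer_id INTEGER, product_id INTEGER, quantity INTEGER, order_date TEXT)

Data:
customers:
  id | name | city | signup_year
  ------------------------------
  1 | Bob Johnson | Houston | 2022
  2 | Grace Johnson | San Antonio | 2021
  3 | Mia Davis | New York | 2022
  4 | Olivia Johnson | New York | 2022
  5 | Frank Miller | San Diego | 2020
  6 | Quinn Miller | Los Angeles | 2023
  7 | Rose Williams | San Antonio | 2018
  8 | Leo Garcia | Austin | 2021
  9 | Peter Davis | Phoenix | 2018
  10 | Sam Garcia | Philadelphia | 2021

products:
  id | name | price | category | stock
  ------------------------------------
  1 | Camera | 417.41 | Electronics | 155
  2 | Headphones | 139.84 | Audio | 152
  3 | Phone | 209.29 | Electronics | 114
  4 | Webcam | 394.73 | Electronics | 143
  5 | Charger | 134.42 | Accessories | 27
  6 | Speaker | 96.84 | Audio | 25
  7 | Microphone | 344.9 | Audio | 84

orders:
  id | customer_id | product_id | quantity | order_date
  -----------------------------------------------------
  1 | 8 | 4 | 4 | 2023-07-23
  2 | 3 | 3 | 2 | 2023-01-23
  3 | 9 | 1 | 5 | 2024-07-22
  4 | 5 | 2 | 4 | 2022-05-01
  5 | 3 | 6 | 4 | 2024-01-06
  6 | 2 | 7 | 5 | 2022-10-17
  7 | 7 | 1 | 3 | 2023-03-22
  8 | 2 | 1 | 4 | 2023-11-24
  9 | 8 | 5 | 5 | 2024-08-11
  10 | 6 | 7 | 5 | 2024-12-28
SELECT p.name FROM products p LEFT JOIN orders c ON c.product_id = p.id WHERE c.id IS NULL

Execution result:
(no rows)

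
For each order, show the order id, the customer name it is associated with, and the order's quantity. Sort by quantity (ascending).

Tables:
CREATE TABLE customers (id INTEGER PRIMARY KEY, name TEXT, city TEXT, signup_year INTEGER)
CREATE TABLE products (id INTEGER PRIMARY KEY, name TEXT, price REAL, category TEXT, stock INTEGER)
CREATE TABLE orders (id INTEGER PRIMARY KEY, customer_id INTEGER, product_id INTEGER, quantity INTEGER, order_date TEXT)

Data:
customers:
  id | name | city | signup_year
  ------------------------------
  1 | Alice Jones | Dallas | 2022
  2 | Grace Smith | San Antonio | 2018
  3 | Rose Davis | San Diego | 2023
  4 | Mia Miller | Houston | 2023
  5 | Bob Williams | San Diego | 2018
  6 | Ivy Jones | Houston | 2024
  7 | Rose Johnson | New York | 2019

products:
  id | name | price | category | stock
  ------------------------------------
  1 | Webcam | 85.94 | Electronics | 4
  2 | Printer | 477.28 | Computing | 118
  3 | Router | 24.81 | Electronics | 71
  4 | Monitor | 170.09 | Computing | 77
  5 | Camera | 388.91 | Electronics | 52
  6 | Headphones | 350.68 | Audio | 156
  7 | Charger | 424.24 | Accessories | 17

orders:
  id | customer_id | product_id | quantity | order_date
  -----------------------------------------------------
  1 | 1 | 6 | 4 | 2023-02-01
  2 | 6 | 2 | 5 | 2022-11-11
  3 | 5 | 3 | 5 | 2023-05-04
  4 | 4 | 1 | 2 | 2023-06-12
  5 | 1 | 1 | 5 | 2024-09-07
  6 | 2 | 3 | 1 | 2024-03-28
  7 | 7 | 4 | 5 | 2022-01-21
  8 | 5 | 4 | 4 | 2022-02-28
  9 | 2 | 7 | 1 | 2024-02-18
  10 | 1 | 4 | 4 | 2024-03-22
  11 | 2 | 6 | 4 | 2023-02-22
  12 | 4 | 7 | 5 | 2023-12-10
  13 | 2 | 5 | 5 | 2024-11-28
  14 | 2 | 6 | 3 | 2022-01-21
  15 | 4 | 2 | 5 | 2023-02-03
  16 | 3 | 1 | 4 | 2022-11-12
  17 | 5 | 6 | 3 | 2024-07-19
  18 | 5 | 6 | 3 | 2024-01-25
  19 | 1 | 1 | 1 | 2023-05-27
SELECT c.id, p.name AS customer, c.quantity FROM orders c JOIN customers p ON c.customer_id = p.id ORDER BY c.quantity ASC

Execution result:
id | customer | quantity
6 | Grace Smith | 1
9 | Grace Smith | 1
19 | Alice Jones | 1
4 | Mia Miller | 2
14 | Grace Smith | 3
17 | Bob Williams | 3
18 | Bob Williams | 3
1 | Alice Jones | 4
8 | Bob Williams | 4
10 | Alice Jones | 4
11 | Grace Smith | 4
16 | Rose Davis | 4
2 | Ivy Jones | 5
3 | Bob Williams | 5
5 | Alice Jones | 5
7 | Rose Johnson | 5
12 | Mia Miller | 5
13 | Grace Smith | 5
15 | Mia Miller | 5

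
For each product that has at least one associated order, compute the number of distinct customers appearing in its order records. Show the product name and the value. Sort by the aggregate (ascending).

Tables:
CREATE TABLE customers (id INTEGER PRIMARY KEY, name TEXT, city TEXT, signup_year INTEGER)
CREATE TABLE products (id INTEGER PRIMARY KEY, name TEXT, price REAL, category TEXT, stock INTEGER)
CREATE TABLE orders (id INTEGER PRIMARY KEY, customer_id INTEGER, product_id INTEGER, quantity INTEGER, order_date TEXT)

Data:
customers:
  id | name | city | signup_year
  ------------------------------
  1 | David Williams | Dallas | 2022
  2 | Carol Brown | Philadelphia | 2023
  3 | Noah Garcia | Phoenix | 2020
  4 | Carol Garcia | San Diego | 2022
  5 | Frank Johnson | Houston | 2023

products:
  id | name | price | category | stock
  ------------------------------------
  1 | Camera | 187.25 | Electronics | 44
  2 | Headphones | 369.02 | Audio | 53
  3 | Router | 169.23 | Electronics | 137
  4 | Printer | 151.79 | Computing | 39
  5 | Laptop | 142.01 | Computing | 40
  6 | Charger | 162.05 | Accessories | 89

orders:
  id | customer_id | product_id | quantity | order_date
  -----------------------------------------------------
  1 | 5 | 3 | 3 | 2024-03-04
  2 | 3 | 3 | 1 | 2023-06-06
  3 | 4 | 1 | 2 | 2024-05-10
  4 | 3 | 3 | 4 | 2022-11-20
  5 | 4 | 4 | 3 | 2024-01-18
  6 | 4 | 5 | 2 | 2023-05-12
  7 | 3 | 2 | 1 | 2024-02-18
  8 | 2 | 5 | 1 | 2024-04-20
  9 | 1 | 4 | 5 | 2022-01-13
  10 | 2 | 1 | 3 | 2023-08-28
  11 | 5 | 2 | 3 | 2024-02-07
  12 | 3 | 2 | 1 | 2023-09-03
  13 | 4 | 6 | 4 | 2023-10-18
SELECT p.name, COUNT(DISTINCT c.customer_id) AS distinct_customer_count FROM orders c JOIN products p ON c.product_id = p.id GROUP BY p.id, p.name ORDER BY distinct_customer_count ASC

Execution result:
name | distinct_customer_count
Charger | 1
Camera | 2
Headphones | 2
Router | 2
Printer | 2
Laptop | 2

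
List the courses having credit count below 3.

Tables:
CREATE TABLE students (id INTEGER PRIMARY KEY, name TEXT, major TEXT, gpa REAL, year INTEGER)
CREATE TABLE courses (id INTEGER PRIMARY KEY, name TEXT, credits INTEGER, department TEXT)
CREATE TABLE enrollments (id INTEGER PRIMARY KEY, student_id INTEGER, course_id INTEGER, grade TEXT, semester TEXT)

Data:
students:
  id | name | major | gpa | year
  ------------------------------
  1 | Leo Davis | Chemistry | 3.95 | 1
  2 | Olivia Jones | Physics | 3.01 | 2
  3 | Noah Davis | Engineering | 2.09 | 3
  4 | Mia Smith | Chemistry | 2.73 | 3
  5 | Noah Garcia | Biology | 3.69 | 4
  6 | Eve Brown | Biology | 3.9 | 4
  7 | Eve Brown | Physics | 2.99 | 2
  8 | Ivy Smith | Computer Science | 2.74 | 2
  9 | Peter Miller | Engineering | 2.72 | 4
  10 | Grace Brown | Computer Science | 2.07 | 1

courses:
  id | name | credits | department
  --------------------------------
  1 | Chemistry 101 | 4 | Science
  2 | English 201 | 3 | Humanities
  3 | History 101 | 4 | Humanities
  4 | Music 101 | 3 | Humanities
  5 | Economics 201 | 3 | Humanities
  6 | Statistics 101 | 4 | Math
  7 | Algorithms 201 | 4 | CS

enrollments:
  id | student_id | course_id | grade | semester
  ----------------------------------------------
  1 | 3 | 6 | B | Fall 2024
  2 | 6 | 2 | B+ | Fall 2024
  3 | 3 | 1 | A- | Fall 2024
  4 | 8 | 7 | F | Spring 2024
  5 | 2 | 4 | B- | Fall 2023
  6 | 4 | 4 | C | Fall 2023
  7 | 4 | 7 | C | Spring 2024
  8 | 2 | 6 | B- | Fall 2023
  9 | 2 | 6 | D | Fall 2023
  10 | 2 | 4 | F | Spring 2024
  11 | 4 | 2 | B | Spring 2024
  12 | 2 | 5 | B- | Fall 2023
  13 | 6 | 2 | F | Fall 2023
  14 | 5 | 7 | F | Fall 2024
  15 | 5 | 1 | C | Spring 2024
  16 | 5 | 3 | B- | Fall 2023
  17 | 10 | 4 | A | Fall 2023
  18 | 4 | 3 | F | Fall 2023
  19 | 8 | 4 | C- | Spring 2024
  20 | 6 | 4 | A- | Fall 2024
SELECT name, credits FROM courses WHERE credits < 3

Execution result:
(no rows)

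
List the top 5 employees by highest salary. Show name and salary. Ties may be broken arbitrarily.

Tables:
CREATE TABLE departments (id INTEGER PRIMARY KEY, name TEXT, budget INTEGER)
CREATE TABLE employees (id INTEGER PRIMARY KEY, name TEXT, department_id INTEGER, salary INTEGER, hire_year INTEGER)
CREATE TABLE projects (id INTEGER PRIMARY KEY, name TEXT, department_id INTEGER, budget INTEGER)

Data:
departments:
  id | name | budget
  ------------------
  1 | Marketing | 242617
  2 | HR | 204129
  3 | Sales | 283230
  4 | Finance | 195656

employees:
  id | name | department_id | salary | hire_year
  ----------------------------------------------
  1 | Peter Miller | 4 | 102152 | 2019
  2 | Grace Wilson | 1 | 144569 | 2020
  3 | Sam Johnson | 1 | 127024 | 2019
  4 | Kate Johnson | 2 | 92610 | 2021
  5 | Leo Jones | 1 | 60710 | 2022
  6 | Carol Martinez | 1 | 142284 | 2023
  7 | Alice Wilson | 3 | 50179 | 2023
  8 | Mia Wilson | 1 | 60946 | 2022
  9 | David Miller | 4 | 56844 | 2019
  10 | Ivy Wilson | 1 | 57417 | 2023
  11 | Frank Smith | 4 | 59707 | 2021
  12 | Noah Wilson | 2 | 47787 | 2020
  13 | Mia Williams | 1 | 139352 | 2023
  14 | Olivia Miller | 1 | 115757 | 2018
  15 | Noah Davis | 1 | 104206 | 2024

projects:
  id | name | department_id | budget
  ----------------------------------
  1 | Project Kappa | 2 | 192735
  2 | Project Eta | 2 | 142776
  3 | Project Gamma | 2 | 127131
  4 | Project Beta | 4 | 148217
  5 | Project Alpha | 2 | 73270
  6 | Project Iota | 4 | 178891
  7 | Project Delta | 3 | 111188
SELECT name, salary FROM employees ORDER BY salary DESC LIMIT 5

Execution result:
name | salary
Grace Wilson | 144569
Carol Martinez | 142284
Mia Williams | 139352
Sam Johnson | 127024
Olivia Miller | 115757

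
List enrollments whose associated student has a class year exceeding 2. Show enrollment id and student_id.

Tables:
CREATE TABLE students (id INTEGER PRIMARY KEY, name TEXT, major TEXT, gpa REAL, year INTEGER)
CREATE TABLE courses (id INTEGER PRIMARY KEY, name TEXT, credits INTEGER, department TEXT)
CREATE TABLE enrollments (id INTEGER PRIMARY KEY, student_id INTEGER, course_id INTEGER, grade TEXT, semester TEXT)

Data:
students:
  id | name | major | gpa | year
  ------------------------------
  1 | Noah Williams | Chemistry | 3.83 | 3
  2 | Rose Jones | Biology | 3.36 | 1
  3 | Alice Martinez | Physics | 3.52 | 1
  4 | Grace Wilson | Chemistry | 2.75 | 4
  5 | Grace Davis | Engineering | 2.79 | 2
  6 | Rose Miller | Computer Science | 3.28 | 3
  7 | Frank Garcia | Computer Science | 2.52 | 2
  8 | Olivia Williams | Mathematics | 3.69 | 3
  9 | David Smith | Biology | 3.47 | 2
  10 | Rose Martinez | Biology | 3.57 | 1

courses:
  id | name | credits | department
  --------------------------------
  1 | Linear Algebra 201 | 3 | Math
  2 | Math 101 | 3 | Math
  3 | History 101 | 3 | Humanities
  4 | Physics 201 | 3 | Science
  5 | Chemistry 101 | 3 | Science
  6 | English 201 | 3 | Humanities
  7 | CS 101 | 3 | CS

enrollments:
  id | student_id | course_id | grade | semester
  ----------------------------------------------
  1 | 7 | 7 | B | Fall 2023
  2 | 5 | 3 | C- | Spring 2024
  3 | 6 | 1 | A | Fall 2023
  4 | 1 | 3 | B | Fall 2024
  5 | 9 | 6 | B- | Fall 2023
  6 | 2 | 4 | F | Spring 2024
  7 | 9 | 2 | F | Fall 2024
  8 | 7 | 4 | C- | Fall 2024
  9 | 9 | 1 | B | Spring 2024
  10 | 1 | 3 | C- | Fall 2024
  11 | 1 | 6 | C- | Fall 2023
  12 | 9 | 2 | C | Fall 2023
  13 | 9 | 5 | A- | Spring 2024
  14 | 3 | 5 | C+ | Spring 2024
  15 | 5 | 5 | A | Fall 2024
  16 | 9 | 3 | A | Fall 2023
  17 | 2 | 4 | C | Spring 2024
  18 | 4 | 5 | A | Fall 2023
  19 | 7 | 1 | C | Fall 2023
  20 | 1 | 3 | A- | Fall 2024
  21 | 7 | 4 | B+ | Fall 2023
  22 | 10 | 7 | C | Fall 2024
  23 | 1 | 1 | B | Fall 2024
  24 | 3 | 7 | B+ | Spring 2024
SELECT id, student_id FROM enrollments WHERE student_id IN (SELECT id FROM students WHERE year > 2)

Execution result:
id | student_id
3 | 6
4 | 1
10 | 1
11 | 1
18 | 4
20 | 1
23 | 1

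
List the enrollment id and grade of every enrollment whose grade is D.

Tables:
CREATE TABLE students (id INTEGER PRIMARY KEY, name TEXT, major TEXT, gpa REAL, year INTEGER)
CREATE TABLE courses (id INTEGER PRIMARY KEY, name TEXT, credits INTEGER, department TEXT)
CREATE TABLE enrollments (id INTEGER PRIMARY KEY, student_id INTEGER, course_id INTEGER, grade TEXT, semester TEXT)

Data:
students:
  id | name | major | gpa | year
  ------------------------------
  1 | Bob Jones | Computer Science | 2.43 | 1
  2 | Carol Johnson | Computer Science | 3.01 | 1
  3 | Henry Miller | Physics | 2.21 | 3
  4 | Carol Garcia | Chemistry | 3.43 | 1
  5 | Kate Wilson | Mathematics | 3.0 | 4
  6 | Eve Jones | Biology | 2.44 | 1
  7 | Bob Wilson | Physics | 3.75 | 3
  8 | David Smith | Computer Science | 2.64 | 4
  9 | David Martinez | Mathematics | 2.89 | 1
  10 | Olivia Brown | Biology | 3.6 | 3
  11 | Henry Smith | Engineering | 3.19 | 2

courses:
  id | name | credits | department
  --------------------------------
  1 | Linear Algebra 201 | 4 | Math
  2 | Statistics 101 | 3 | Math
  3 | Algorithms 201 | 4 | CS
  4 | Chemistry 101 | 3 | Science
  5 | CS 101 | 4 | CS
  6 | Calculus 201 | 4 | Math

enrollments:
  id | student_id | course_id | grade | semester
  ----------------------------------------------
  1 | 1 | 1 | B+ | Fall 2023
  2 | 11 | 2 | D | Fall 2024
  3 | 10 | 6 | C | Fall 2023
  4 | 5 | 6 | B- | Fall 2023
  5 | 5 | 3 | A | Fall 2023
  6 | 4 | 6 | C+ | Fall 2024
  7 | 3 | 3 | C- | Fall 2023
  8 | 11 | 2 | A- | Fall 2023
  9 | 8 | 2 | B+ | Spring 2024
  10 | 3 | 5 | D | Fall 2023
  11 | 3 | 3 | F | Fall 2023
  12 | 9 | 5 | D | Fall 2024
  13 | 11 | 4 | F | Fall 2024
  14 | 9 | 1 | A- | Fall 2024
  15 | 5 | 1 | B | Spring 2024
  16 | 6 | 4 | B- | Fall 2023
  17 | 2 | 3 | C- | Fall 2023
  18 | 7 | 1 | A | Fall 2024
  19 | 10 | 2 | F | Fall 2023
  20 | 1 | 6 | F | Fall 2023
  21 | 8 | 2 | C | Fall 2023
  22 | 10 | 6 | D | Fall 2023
SELECT id, grade FROM enrollments WHERE grade = 'D'

Execution result:
id | grade
2 | D
10 | D
12 | D
22 | D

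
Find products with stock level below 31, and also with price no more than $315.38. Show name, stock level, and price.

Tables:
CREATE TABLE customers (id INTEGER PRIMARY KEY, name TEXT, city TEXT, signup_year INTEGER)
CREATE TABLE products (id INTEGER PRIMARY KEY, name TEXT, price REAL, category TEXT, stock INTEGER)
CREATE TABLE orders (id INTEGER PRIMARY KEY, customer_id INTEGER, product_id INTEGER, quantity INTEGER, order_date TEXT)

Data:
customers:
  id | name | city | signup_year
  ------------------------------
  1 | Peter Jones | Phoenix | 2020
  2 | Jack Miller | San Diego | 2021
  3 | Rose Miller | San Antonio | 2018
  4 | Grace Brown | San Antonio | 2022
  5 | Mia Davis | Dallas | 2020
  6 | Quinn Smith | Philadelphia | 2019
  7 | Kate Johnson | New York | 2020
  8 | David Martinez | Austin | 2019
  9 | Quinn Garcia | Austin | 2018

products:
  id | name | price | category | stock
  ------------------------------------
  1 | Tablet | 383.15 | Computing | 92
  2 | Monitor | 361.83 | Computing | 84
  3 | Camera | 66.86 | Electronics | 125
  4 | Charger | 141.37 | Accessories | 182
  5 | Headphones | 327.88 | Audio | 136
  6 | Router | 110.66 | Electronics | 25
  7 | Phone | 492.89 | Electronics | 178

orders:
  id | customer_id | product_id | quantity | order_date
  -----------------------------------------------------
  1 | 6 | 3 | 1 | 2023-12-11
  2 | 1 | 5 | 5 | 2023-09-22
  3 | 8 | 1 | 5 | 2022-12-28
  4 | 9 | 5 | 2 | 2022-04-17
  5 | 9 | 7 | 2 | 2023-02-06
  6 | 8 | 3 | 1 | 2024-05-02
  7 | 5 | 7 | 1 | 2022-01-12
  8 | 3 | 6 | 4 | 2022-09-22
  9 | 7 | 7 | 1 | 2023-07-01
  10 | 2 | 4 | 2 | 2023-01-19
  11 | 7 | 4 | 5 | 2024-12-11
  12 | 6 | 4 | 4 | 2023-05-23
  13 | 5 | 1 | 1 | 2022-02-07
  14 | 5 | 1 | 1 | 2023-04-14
SELECT name, stock, price FROM products WHERE stock < 31 AND price <= 315.38

Execution result:
name | stock | price
Router | 25 | 110.66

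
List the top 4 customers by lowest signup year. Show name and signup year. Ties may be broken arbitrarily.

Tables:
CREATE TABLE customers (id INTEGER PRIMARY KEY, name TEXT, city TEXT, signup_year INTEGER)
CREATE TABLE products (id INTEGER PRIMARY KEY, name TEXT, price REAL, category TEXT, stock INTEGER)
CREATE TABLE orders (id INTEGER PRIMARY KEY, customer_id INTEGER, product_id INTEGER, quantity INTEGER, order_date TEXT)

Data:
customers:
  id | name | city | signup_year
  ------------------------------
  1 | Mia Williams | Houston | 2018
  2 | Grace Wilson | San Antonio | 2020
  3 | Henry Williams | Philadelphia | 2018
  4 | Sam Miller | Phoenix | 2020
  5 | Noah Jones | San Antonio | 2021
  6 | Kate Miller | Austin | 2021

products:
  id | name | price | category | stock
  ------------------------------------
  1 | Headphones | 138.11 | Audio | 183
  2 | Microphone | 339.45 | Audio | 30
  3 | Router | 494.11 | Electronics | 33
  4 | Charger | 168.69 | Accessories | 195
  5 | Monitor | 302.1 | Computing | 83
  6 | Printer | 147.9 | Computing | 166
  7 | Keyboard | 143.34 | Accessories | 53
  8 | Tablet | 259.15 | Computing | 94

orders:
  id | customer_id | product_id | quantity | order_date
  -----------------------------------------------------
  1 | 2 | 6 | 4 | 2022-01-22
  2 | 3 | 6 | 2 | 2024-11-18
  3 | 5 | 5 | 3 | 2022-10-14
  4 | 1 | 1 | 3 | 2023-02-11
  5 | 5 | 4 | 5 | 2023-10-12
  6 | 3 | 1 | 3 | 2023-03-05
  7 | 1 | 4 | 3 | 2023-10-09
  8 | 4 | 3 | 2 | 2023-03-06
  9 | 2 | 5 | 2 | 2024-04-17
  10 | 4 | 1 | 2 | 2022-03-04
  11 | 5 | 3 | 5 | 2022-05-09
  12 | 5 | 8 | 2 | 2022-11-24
SELECT name, signup_year FROM customers ORDER BY signup_year ASC LIMIT 4

Execution result:
name | signup_year
Mia Williams | 2018
Henry Williams | 2018
Grace Wilson | 2020
Sam Miller | 2020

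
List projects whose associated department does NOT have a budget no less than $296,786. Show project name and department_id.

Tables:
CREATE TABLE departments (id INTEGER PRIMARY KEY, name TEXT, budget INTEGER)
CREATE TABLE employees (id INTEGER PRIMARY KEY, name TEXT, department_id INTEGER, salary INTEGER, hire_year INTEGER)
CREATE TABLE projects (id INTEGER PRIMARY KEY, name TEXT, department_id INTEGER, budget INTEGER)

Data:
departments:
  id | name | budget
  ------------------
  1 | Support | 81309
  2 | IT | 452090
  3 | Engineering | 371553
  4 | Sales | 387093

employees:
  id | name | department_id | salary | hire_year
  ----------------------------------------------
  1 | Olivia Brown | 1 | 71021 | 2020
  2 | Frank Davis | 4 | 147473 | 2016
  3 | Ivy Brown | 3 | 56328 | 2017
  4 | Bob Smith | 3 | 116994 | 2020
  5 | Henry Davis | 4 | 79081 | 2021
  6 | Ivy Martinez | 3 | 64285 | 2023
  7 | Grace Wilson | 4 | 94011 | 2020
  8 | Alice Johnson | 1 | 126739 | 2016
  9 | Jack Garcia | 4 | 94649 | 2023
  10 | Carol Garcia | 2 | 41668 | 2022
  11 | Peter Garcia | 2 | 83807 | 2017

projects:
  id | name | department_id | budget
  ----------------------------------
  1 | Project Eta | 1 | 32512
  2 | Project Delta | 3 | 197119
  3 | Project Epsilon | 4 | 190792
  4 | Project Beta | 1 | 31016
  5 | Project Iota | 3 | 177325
SELECT name, department_id FROM projects WHERE department_id NOT IN (SELECT id FROM departments WHERE budget >= 296786)

Execution result:
name | department_id
Project Eta | 1
Project Beta | 1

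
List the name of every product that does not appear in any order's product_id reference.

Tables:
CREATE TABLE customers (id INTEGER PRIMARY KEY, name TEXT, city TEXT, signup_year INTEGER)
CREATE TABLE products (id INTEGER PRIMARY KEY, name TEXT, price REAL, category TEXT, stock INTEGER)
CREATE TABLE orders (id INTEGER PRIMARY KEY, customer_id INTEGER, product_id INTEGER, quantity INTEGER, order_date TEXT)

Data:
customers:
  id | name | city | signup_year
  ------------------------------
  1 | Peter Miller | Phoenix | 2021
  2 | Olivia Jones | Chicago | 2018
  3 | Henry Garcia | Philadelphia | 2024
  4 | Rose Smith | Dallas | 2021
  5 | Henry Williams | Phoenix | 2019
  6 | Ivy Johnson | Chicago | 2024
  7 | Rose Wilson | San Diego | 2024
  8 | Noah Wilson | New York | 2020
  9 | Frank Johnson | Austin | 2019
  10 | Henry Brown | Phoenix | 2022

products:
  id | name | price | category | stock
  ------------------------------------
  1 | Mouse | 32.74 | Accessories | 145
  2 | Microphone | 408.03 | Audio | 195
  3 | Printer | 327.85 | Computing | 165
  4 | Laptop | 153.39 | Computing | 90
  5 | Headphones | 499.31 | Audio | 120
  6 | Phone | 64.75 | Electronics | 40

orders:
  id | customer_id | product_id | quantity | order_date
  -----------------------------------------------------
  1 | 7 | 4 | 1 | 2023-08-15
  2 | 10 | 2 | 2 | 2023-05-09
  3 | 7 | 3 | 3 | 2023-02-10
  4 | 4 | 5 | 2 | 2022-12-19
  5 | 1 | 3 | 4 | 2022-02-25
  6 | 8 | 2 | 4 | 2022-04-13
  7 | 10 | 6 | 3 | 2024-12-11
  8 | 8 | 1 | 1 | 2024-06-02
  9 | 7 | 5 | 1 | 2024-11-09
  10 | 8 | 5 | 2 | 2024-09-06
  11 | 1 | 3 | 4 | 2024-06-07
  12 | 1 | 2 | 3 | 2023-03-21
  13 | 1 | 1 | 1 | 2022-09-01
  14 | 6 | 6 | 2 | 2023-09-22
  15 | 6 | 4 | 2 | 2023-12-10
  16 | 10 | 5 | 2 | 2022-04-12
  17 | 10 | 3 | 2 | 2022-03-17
SELECT p.name FROM products p LEFT JOIN orders c ON c.product_id = p.id WHERE c.id IS NULL

Execution result:
(no rows)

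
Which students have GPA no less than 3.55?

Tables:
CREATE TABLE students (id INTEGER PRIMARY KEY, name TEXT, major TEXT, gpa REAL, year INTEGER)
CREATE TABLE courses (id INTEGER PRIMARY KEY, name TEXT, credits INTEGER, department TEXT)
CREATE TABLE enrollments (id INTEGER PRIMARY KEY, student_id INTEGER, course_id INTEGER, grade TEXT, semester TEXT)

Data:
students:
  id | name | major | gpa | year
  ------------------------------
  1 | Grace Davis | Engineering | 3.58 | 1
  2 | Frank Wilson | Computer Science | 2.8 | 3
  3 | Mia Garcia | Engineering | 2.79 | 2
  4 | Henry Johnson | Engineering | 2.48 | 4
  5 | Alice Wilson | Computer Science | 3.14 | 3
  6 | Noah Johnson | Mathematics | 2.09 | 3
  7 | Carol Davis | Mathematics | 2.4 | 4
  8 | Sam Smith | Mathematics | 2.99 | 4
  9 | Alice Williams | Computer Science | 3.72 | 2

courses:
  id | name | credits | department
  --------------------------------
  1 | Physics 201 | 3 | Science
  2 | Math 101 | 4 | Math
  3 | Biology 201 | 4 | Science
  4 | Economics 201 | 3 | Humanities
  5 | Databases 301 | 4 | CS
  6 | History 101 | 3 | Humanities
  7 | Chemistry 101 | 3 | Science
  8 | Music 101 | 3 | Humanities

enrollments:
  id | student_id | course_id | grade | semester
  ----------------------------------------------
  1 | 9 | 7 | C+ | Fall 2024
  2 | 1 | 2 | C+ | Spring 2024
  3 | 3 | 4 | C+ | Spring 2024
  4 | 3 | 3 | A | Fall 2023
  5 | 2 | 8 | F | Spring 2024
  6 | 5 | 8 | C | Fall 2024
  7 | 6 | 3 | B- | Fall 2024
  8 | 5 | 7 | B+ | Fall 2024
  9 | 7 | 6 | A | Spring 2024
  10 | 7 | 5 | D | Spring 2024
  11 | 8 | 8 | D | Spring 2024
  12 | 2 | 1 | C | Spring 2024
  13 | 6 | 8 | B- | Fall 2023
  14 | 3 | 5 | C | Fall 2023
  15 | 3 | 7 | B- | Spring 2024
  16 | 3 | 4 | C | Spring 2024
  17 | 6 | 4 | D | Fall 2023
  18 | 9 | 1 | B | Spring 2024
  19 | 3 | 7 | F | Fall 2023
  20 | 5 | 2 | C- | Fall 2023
SELECT name, gpa FROM students WHERE gpa >= 3.55

Execution result:
name | gpa
Grace Davis | 3.58
Alice Williams | 3.72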